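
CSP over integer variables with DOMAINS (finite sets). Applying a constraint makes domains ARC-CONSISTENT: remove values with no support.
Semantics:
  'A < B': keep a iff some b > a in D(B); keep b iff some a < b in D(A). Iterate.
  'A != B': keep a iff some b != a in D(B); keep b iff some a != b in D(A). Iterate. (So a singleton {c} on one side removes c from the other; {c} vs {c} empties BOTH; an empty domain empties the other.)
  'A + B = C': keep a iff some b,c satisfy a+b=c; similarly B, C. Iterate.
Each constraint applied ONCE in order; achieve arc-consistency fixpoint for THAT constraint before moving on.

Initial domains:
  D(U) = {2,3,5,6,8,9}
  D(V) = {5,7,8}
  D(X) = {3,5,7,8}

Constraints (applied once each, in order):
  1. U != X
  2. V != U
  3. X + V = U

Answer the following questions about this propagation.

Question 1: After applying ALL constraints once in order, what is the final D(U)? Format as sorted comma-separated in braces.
Constraint 1 (U != X) on D(U)={2,3,5,6,8,9} D(X)={3,5,7,8}: no change
Constraint 2 (V != U) on D(V)={5,7,8} D(U)={2,3,5,6,8,9}: no change
Constraint 3 (X + V = U) on D(X)={3,5,7,8} D(V)={5,7,8} D(U)={2,3,5,6,8,9}: X {3,5,7,8}->{3}; V {5,7,8}->{5}; U {2,3,5,6,8,9}->{8}
So after all 3 constraints: D(U) = {8}

Answer: {8}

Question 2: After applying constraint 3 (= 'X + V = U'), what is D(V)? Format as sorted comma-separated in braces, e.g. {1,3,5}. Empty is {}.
Constraint 1 (U != X) on D(U)={2,3,5,6,8,9} D(X)={3,5,7,8}: no change
Constraint 2 (V != U) on D(V)={5,7,8} D(U)={2,3,5,6,8,9}: no change
Constraint 3 (X + V = U) on D(X)={3,5,7,8} D(V)={5,7,8} D(U)={2,3,5,6,8,9}: X {3,5,7,8}->{3}; V {5,7,8}->{5}; U {2,3,5,6,8,9}->{8}
So after constraint 3: D(V) = {5}

Answer: {5}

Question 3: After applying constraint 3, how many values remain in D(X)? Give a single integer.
Constraint 1 (U != X) on D(U)={2,3,5,6,8,9} D(X)={3,5,7,8}: no change
Constraint 2 (V != U) on D(V)={5,7,8} D(U)={2,3,5,6,8,9}: no change
Constraint 3 (X + V = U) on D(X)={3,5,7,8} D(V)={5,7,8} D(U)={2,3,5,6,8,9}: X {3,5,7,8}->{3}; V {5,7,8}->{5}; U {2,3,5,6,8,9}->{8}
So after constraint 3: D(X)={3}, size = 1

Answer: 1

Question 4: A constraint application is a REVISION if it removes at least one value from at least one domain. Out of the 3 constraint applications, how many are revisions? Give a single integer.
Constraint 1 (U != X) on D(U)={2,3,5,6,8,9} D(X)={3,5,7,8}: no change => not a revision
Constraint 2 (V != U) on D(V)={5,7,8} D(U)={2,3,5,6,8,9}: no change => not a revision
Constraint 3 (X + V = U) on D(X)={3,5,7,8} D(V)={5,7,8} D(U)={2,3,5,6,8,9}: X {3,5,7,8}->{3}; V {5,7,8}->{5}; U {2,3,5,6,8,9}->{8} => REVISION
Total revisions = 1

Answer: 1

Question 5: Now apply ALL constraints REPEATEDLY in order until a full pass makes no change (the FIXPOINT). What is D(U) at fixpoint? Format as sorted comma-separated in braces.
Answer: {8}

Derivation:
pass 0 (initial): D(U)={2,3,5,6,8,9}
pass 1: U {2,3,5,6,8,9}->{8}; V {5,7,8}->{5}; X {3,5,7,8}->{3}
pass 2: no change
Fixpoint after 2 passes: D(U) = {8}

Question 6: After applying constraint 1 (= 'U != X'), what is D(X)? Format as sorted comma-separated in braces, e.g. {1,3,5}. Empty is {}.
Constraint 1 (U != X) on D(U)={2,3,5,6,8,9} D(X)={3,5,7,8}: no change
So after constraint 1: D(X) = {3,5,7,8}

Answer: {3,5,7,8}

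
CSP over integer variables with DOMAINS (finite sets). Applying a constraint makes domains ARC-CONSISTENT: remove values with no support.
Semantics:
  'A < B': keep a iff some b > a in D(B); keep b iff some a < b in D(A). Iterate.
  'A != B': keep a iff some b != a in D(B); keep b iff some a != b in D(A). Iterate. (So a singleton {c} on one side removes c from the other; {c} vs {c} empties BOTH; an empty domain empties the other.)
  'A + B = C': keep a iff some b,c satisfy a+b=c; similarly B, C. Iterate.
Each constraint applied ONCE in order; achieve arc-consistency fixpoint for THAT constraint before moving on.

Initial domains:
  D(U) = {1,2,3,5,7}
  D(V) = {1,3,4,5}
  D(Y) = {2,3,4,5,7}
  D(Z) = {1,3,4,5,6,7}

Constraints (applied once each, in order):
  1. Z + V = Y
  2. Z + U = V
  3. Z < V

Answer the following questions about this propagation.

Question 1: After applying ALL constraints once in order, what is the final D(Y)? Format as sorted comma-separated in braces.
Constraint 1 (Z + V = Y) on D(Z)={1,3,4,5,6,7} D(V)={1,3,4,5} D(Y)={2,3,4,5,7}: Z {1,3,4,5,6,7}->{1,3,4,6}; V {1,3,4,5}->{1,3,4}; Y {2,3,4,5,7}->{2,4,5,7}
Constraint 2 (Z + U = V) on D(Z)={1,3,4,6} D(U)={1,2,3,5,7} D(V)={1,3,4}: Z {1,3,4,6}->{1,3}; U {1,2,3,5,7}->{1,2,3}; V {1,3,4}->{3,4}
Constraint 3 (Z < V) on D(Z)={1,3} D(V)={3,4}: no change
So after all 3 constraints: D(Y) = {2,4,5,7}

Answer: {2,4,5,7}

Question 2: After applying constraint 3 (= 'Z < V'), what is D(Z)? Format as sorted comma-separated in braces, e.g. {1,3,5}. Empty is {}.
Answer: {1,3}

Derivation:
Constraint 1 (Z + V = Y) on D(Z)={1,3,4,5,6,7} D(V)={1,3,4,5} D(Y)={2,3,4,5,7}: Z {1,3,4,5,6,7}->{1,3,4,6}; V {1,3,4,5}->{1,3,4}; Y {2,3,4,5,7}->{2,4,5,7}
Constraint 2 (Z + U = V) on D(Z)={1,3,4,6} D(U)={1,2,3,5,7} D(V)={1,3,4}: Z {1,3,4,6}->{1,3}; U {1,2,3,5,7}->{1,2,3}; V {1,3,4}->{3,4}
Constraint 3 (Z < V) on D(Z)={1,3} D(V)={3,4}: no change
So after constraint 3: D(Z) = {1,3}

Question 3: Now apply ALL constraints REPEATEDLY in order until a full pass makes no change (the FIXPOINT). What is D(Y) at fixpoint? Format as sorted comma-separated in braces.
Answer: {4,5,7}

Derivation:
pass 0 (initial): D(Y)={2,3,4,5,7}
pass 1: U {1,2,3,5,7}->{1,2,3}; V {1,3,4,5}->{3,4}; Y {2,3,4,5,7}->{2,4,5,7}; Z {1,3,4,5,6,7}->{1,3}
pass 2: Y {2,4,5,7}->{4,5,7}
pass 3: no change
Fixpoint after 3 passes: D(Y) = {4,5,7}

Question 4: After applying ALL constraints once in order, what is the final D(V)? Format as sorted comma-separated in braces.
Constraint 1 (Z + V = Y) on D(Z)={1,3,4,5,6,7} D(V)={1,3,4,5} D(Y)={2,3,4,5,7}: Z {1,3,4,5,6,7}->{1,3,4,6}; V {1,3,4,5}->{1,3,4}; Y {2,3,4,5,7}->{2,4,5,7}
Constraint 2 (Z + U = V) on D(Z)={1,3,4,6} D(U)={1,2,3,5,7} D(V)={1,3,4}: Z {1,3,4,6}->{1,3}; U {1,2,3,5,7}->{1,2,3}; V {1,3,4}->{3,4}
Constraint 3 (Z < V) on D(Z)={1,3} D(V)={3,4}: no change
So after all 3 constraints: D(V) = {3,4}

Answer: {3,4}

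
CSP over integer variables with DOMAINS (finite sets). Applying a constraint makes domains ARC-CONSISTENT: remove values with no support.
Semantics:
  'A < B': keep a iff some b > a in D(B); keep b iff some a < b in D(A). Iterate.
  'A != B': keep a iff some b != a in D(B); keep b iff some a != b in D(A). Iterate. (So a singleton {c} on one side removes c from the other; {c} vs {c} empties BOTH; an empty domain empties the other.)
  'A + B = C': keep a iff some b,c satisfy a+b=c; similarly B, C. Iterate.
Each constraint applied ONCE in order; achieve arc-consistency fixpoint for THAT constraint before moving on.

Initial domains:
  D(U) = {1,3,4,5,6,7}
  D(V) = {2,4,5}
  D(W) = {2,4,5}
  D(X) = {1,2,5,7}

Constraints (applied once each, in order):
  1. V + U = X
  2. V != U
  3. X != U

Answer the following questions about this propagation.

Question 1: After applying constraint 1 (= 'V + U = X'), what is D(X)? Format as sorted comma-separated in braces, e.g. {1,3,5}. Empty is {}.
Constraint 1 (V + U = X) on D(V)={2,4,5} D(U)={1,3,4,5,6,7} D(X)={1,2,5,7}: V {2,4,5}->{2,4}; U {1,3,4,5,6,7}->{1,3,5}; X {1,2,5,7}->{5,7}
So after constraint 1: D(X) = {5,7}

Answer: {5,7}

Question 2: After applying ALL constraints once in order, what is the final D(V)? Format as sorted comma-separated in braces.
Constraint 1 (V + U = X) on D(V)={2,4,5} D(U)={1,3,4,5,6,7} D(X)={1,2,5,7}: V {2,4,5}->{2,4}; U {1,3,4,5,6,7}->{1,3,5}; X {1,2,5,7}->{5,7}
Constraint 2 (V != U) on D(V)={2,4} D(U)={1,3,5}: no change
Constraint 3 (X != U) on D(X)={5,7} D(U)={1,3,5}: no change
So after all 3 constraints: D(V) = {2,4}

Answer: {2,4}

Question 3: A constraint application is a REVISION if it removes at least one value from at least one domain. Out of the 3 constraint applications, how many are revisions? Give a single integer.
Constraint 1 (V + U = X) on D(V)={2,4,5} D(U)={1,3,4,5,6,7} D(X)={1,2,5,7}: V {2,4,5}->{2,4}; U {1,3,4,5,6,7}->{1,3,5}; X {1,2,5,7}->{5,7} => REVISION
Constraint 2 (V != U) on D(V)={2,4} D(U)={1,3,5}: no change => not a revision
Constraint 3 (X != U) on D(X)={5,7} D(U)={1,3,5}: no change => not a revision
Total revisions = 1

Answer: 1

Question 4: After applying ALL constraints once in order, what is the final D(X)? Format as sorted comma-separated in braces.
Constraint 1 (V + U = X) on D(V)={2,4,5} D(U)={1,3,4,5,6,7} D(X)={1,2,5,7}: V {2,4,5}->{2,4}; U {1,3,4,5,6,7}->{1,3,5}; X {1,2,5,7}->{5,7}
Constraint 2 (V != U) on D(V)={2,4} D(U)={1,3,5}: no change
Constraint 3 (X != U) on D(X)={5,7} D(U)={1,3,5}: no change
So after all 3 constraints: D(X) = {5,7}

Answer: {5,7}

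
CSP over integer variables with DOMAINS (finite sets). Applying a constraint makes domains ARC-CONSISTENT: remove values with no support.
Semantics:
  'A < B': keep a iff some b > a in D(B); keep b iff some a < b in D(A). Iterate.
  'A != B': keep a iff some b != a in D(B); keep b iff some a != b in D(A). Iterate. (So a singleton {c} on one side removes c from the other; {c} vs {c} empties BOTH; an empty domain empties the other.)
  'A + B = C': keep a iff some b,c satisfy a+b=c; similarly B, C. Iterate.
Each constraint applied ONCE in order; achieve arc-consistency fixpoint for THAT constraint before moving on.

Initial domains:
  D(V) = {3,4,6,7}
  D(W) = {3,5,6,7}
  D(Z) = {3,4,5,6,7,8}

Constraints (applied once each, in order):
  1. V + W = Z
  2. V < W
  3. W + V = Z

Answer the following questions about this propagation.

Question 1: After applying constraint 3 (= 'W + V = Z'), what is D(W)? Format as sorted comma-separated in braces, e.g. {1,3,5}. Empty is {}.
Answer: {5}

Derivation:
Constraint 1 (V + W = Z) on D(V)={3,4,6,7} D(W)={3,5,6,7} D(Z)={3,4,5,6,7,8}: V {3,4,6,7}->{3,4}; W {3,5,6,7}->{3,5}; Z {3,4,5,6,7,8}->{6,7,8}
Constraint 2 (V < W) on D(V)={3,4} D(W)={3,5}: W {3,5}->{5}
Constraint 3 (W + V = Z) on D(W)={5} D(V)={3,4} D(Z)={6,7,8}: V {3,4}->{3}; Z {6,7,8}->{8}
So after constraint 3: D(W) = {5}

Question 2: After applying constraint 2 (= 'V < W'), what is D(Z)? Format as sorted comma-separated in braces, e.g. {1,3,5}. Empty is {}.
Answer: {6,7,8}

Derivation:
Constraint 1 (V + W = Z) on D(V)={3,4,6,7} D(W)={3,5,6,7} D(Z)={3,4,5,6,7,8}: V {3,4,6,7}->{3,4}; W {3,5,6,7}->{3,5}; Z {3,4,5,6,7,8}->{6,7,8}
Constraint 2 (V < W) on D(V)={3,4} D(W)={3,5}: W {3,5}->{5}
So after constraint 2: D(Z) = {6,7,8}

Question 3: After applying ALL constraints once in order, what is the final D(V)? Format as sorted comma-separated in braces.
Answer: {3}

Derivation:
Constraint 1 (V + W = Z) on D(V)={3,4,6,7} D(W)={3,5,6,7} D(Z)={3,4,5,6,7,8}: V {3,4,6,7}->{3,4}; W {3,5,6,7}->{3,5}; Z {3,4,5,6,7,8}->{6,7,8}
Constraint 2 (V < W) on D(V)={3,4} D(W)={3,5}: W {3,5}->{5}
Constraint 3 (W + V = Z) on D(W)={5} D(V)={3,4} D(Z)={6,7,8}: V {3,4}->{3}; Z {6,7,8}->{8}
So after all 3 constraints: D(V) = {3}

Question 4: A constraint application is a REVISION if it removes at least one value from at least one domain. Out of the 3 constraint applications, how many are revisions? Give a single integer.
Constraint 1 (V + W = Z) on D(V)={3,4,6,7} D(W)={3,5,6,7} D(Z)={3,4,5,6,7,8}: V {3,4,6,7}->{3,4}; W {3,5,6,7}->{3,5}; Z {3,4,5,6,7,8}->{6,7,8} => REVISION
Constraint 2 (V < W) on D(V)={3,4} D(W)={3,5}: W {3,5}->{5} => REVISION
Constraint 3 (W + V = Z) on D(W)={5} D(V)={3,4} D(Z)={6,7,8}: V {3,4}->{3}; Z {6,7,8}->{8} => REVISION
Total revisions = 3

Answer: 3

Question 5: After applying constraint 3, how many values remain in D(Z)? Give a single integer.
Answer: 1

Derivation:
Constraint 1 (V + W = Z) on D(V)={3,4,6,7} D(W)={3,5,6,7} D(Z)={3,4,5,6,7,8}: V {3,4,6,7}->{3,4}; W {3,5,6,7}->{3,5}; Z {3,4,5,6,7,8}->{6,7,8}
Constraint 2 (V < W) on D(V)={3,4} D(W)={3,5}: W {3,5}->{5}
Constraint 3 (W + V = Z) on D(W)={5} D(V)={3,4} D(Z)={6,7,8}: V {3,4}->{3}; Z {6,7,8}->{8}
So after constraint 3: D(Z)={8}, size = 1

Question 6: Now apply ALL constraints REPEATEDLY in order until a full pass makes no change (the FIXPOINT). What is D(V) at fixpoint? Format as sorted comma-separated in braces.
pass 0 (initial): D(V)={3,4,6,7}
pass 1: V {3,4,6,7}->{3}; W {3,5,6,7}->{5}; Z {3,4,5,6,7,8}->{8}
pass 2: no change
Fixpoint after 2 passes: D(V) = {3}

Answer: {3}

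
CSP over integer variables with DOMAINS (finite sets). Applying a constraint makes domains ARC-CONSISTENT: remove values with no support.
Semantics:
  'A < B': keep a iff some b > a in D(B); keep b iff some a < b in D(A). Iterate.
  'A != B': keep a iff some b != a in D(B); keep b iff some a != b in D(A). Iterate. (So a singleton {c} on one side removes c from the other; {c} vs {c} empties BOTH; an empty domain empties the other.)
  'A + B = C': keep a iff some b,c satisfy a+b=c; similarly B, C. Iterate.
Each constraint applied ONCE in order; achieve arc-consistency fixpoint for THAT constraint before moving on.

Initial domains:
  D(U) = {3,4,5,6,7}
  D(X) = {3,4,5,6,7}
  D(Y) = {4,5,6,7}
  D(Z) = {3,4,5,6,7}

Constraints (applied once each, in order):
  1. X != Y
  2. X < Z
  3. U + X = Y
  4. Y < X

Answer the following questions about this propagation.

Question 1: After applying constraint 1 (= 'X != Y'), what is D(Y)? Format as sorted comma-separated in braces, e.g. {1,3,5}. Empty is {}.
Constraint 1 (X != Y) on D(X)={3,4,5,6,7} D(Y)={4,5,6,7}: no change
So after constraint 1: D(Y) = {4,5,6,7}

Answer: {4,5,6,7}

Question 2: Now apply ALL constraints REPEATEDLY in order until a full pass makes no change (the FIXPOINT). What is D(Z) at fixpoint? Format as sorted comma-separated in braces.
pass 0 (initial): D(Z)={3,4,5,6,7}
pass 1: U {3,4,5,6,7}->{3,4}; X {3,4,5,6,7}->{}; Y {4,5,6,7}->{}; Z {3,4,5,6,7}->{4,5,6,7}
pass 2: U {3,4}->{}; Z {4,5,6,7}->{}
pass 3: no change
Fixpoint after 3 passes: D(Z) = {}

Answer: {}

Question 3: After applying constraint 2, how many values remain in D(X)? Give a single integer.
Answer: 4

Derivation:
Constraint 1 (X != Y) on D(X)={3,4,5,6,7} D(Y)={4,5,6,7}: no change
Constraint 2 (X < Z) on D(X)={3,4,5,6,7} D(Z)={3,4,5,6,7}: X {3,4,5,6,7}->{3,4,5,6}; Z {3,4,5,6,7}->{4,5,6,7}
So after constraint 2: D(X)={3,4,5,6}, size = 4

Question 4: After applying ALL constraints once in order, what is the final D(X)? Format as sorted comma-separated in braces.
Answer: {}

Derivation:
Constraint 1 (X != Y) on D(X)={3,4,5,6,7} D(Y)={4,5,6,7}: no change
Constraint 2 (X < Z) on D(X)={3,4,5,6,7} D(Z)={3,4,5,6,7}: X {3,4,5,6,7}->{3,4,5,6}; Z {3,4,5,6,7}->{4,5,6,7}
Constraint 3 (U + X = Y) on D(U)={3,4,5,6,7} D(X)={3,4,5,6} D(Y)={4,5,6,7}: U {3,4,5,6,7}->{3,4}; X {3,4,5,6}->{3,4}; Y {4,5,6,7}->{6,7}
Constraint 4 (Y < X) on D(Y)={6,7} D(X)={3,4}: Y {6,7}->{}; X {3,4}->{}
So after all 4 constraints: D(X) = {}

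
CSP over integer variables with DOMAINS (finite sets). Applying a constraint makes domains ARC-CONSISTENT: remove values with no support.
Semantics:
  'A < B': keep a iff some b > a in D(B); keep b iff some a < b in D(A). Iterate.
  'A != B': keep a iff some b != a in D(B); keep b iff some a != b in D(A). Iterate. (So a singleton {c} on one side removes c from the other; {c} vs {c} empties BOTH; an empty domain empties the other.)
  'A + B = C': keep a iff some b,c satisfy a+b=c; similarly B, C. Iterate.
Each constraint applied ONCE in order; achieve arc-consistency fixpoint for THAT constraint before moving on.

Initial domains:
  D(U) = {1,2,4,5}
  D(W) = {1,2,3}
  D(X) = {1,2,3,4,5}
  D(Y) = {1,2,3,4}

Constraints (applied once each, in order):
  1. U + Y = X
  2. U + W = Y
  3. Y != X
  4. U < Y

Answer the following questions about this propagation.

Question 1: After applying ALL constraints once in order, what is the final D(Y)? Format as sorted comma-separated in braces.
Constraint 1 (U + Y = X) on D(U)={1,2,4,5} D(Y)={1,2,3,4} D(X)={1,2,3,4,5}: U {1,2,4,5}->{1,2,4}; X {1,2,3,4,5}->{2,3,4,5}
Constraint 2 (U + W = Y) on D(U)={1,2,4} D(W)={1,2,3} D(Y)={1,2,3,4}: U {1,2,4}->{1,2}; Y {1,2,3,4}->{2,3,4}
Constraint 3 (Y != X) on D(Y)={2,3,4} D(X)={2,3,4,5}: no change
Constraint 4 (U < Y) on D(U)={1,2} D(Y)={2,3,4}: no change
So after all 4 constraints: D(Y) = {2,3,4}

Answer: {2,3,4}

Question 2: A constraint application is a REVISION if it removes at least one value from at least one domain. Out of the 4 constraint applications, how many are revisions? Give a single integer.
Constraint 1 (U + Y = X) on D(U)={1,2,4,5} D(Y)={1,2,3,4} D(X)={1,2,3,4,5}: U {1,2,4,5}->{1,2,4}; X {1,2,3,4,5}->{2,3,4,5} => REVISION
Constraint 2 (U + W = Y) on D(U)={1,2,4} D(W)={1,2,3} D(Y)={1,2,3,4}: U {1,2,4}->{1,2}; Y {1,2,3,4}->{2,3,4} => REVISION
Constraint 3 (Y != X) on D(Y)={2,3,4} D(X)={2,3,4,5}: no change => not a revision
Constraint 4 (U < Y) on D(U)={1,2} D(Y)={2,3,4}: no change => not a revision
Total revisions = 2

Answer: 2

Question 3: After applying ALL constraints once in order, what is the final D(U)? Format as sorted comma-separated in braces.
Answer: {1,2}

Derivation:
Constraint 1 (U + Y = X) on D(U)={1,2,4,5} D(Y)={1,2,3,4} D(X)={1,2,3,4,5}: U {1,2,4,5}->{1,2,4}; X {1,2,3,4,5}->{2,3,4,5}
Constraint 2 (U + W = Y) on D(U)={1,2,4} D(W)={1,2,3} D(Y)={1,2,3,4}: U {1,2,4}->{1,2}; Y {1,2,3,4}->{2,3,4}
Constraint 3 (Y != X) on D(Y)={2,3,4} D(X)={2,3,4,5}: no change
Constraint 4 (U < Y) on D(U)={1,2} D(Y)={2,3,4}: no change
So after all 4 constraints: D(U) = {1,2}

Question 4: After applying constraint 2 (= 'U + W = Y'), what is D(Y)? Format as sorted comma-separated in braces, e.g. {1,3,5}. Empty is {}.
Answer: {2,3,4}

Derivation:
Constraint 1 (U + Y = X) on D(U)={1,2,4,5} D(Y)={1,2,3,4} D(X)={1,2,3,4,5}: U {1,2,4,5}->{1,2,4}; X {1,2,3,4,5}->{2,3,4,5}
Constraint 2 (U + W = Y) on D(U)={1,2,4} D(W)={1,2,3} D(Y)={1,2,3,4}: U {1,2,4}->{1,2}; Y {1,2,3,4}->{2,3,4}
So after constraint 2: D(Y) = {2,3,4}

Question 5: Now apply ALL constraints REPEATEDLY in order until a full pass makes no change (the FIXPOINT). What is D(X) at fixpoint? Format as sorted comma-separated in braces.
pass 0 (initial): D(X)={1,2,3,4,5}
pass 1: U {1,2,4,5}->{1,2}; X {1,2,3,4,5}->{2,3,4,5}; Y {1,2,3,4}->{2,3,4}
pass 2: X {2,3,4,5}->{3,4,5}
pass 3: no change
Fixpoint after 3 passes: D(X) = {3,4,5}

Answer: {3,4,5}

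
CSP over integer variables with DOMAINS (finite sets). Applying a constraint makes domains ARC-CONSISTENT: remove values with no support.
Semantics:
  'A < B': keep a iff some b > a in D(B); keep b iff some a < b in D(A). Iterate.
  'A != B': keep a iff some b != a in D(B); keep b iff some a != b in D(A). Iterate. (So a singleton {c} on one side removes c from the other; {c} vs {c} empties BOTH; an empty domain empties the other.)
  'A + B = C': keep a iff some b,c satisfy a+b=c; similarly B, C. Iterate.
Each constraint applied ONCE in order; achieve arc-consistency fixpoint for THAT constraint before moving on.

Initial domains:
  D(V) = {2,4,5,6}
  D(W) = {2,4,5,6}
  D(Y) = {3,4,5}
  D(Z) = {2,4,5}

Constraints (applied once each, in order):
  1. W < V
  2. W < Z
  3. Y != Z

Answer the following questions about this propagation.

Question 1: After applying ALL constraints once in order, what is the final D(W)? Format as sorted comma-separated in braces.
Constraint 1 (W < V) on D(W)={2,4,5,6} D(V)={2,4,5,6}: W {2,4,5,6}->{2,4,5}; V {2,4,5,6}->{4,5,6}
Constraint 2 (W < Z) on D(W)={2,4,5} D(Z)={2,4,5}: W {2,4,5}->{2,4}; Z {2,4,5}->{4,5}
Constraint 3 (Y != Z) on D(Y)={3,4,5} D(Z)={4,5}: no change
So after all 3 constraints: D(W) = {2,4}

Answer: {2,4}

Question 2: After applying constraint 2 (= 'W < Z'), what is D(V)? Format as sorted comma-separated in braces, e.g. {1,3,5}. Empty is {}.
Answer: {4,5,6}

Derivation:
Constraint 1 (W < V) on D(W)={2,4,5,6} D(V)={2,4,5,6}: W {2,4,5,6}->{2,4,5}; V {2,4,5,6}->{4,5,6}
Constraint 2 (W < Z) on D(W)={2,4,5} D(Z)={2,4,5}: W {2,4,5}->{2,4}; Z {2,4,5}->{4,5}
So after constraint 2: D(V) = {4,5,6}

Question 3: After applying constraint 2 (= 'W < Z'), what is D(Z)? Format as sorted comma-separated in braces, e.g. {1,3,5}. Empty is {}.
Answer: {4,5}

Derivation:
Constraint 1 (W < V) on D(W)={2,4,5,6} D(V)={2,4,5,6}: W {2,4,5,6}->{2,4,5}; V {2,4,5,6}->{4,5,6}
Constraint 2 (W < Z) on D(W)={2,4,5} D(Z)={2,4,5}: W {2,4,5}->{2,4}; Z {2,4,5}->{4,5}
So after constraint 2: D(Z) = {4,5}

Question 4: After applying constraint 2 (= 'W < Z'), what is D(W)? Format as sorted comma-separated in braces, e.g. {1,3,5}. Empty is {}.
Constraint 1 (W < V) on D(W)={2,4,5,6} D(V)={2,4,5,6}: W {2,4,5,6}->{2,4,5}; V {2,4,5,6}->{4,5,6}
Constraint 2 (W < Z) on D(W)={2,4,5} D(Z)={2,4,5}: W {2,4,5}->{2,4}; Z {2,4,5}->{4,5}
So after constraint 2: D(W) = {2,4}

Answer: {2,4}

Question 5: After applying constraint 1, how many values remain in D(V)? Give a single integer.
Answer: 3

Derivation:
Constraint 1 (W < V) on D(W)={2,4,5,6} D(V)={2,4,5,6}: W {2,4,5,6}->{2,4,5}; V {2,4,5,6}->{4,5,6}
So after constraint 1: D(V)={4,5,6}, size = 3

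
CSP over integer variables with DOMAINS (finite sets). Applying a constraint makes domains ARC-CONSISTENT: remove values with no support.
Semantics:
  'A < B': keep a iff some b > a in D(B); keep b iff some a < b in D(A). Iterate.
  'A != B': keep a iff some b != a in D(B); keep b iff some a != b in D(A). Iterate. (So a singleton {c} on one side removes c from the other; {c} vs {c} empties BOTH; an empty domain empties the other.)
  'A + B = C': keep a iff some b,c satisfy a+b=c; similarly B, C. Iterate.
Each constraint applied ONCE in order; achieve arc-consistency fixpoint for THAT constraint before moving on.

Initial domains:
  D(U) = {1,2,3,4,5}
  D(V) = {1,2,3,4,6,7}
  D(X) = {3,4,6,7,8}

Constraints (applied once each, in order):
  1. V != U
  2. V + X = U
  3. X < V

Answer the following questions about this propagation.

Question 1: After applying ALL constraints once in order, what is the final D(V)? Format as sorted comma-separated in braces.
Answer: {}

Derivation:
Constraint 1 (V != U) on D(V)={1,2,3,4,6,7} D(U)={1,2,3,4,5}: no change
Constraint 2 (V + X = U) on D(V)={1,2,3,4,6,7} D(X)={3,4,6,7,8} D(U)={1,2,3,4,5}: V {1,2,3,4,6,7}->{1,2}; X {3,4,6,7,8}->{3,4}; U {1,2,3,4,5}->{4,5}
Constraint 3 (X < V) on D(X)={3,4} D(V)={1,2}: X {3,4}->{}; V {1,2}->{}
So after all 3 constraints: D(V) = {}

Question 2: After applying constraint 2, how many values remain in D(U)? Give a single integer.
Answer: 2

Derivation:
Constraint 1 (V != U) on D(V)={1,2,3,4,6,7} D(U)={1,2,3,4,5}: no change
Constraint 2 (V + X = U) on D(V)={1,2,3,4,6,7} D(X)={3,4,6,7,8} D(U)={1,2,3,4,5}: V {1,2,3,4,6,7}->{1,2}; X {3,4,6,7,8}->{3,4}; U {1,2,3,4,5}->{4,5}
So after constraint 2: D(U)={4,5}, size = 2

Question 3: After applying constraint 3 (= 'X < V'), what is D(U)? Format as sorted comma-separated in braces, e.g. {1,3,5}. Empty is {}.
Constraint 1 (V != U) on D(V)={1,2,3,4,6,7} D(U)={1,2,3,4,5}: no change
Constraint 2 (V + X = U) on D(V)={1,2,3,4,6,7} D(X)={3,4,6,7,8} D(U)={1,2,3,4,5}: V {1,2,3,4,6,7}->{1,2}; X {3,4,6,7,8}->{3,4}; U {1,2,3,4,5}->{4,5}
Constraint 3 (X < V) on D(X)={3,4} D(V)={1,2}: X {3,4}->{}; V {1,2}->{}
So after constraint 3: D(U) = {4,5}

Answer: {4,5}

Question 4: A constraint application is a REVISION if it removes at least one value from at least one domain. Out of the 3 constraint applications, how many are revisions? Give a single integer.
Constraint 1 (V != U) on D(V)={1,2,3,4,6,7} D(U)={1,2,3,4,5}: no change => not a revision
Constraint 2 (V + X = U) on D(V)={1,2,3,4,6,7} D(X)={3,4,6,7,8} D(U)={1,2,3,4,5}: V {1,2,3,4,6,7}->{1,2}; X {3,4,6,7,8}->{3,4}; U {1,2,3,4,5}->{4,5} => REVISION
Constraint 3 (X < V) on D(X)={3,4} D(V)={1,2}: X {3,4}->{}; V {1,2}->{} => REVISION
Total revisions = 2

Answer: 2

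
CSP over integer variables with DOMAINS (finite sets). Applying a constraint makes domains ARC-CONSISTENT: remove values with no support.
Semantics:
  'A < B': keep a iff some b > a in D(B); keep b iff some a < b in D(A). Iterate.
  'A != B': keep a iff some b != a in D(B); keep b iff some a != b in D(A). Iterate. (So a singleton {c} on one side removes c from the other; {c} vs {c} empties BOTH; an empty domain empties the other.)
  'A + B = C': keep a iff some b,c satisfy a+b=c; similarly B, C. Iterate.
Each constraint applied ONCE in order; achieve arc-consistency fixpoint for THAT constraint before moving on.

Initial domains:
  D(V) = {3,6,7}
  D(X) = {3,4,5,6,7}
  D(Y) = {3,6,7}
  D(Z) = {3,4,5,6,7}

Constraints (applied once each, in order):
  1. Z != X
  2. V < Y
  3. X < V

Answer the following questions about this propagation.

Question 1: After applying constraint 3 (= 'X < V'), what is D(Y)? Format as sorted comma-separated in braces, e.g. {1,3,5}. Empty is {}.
Constraint 1 (Z != X) on D(Z)={3,4,5,6,7} D(X)={3,4,5,6,7}: no change
Constraint 2 (V < Y) on D(V)={3,6,7} D(Y)={3,6,7}: V {3,6,7}->{3,6}; Y {3,6,7}->{6,7}
Constraint 3 (X < V) on D(X)={3,4,5,6,7} D(V)={3,6}: X {3,4,5,6,7}->{3,4,5}; V {3,6}->{6}
So after constraint 3: D(Y) = {6,7}

Answer: {6,7}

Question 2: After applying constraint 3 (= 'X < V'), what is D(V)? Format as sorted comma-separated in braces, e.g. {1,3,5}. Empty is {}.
Constraint 1 (Z != X) on D(Z)={3,4,5,6,7} D(X)={3,4,5,6,7}: no change
Constraint 2 (V < Y) on D(V)={3,6,7} D(Y)={3,6,7}: V {3,6,7}->{3,6}; Y {3,6,7}->{6,7}
Constraint 3 (X < V) on D(X)={3,4,5,6,7} D(V)={3,6}: X {3,4,5,6,7}->{3,4,5}; V {3,6}->{6}
So after constraint 3: D(V) = {6}

Answer: {6}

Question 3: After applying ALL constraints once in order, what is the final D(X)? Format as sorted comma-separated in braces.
Answer: {3,4,5}

Derivation:
Constraint 1 (Z != X) on D(Z)={3,4,5,6,7} D(X)={3,4,5,6,7}: no change
Constraint 2 (V < Y) on D(V)={3,6,7} D(Y)={3,6,7}: V {3,6,7}->{3,6}; Y {3,6,7}->{6,7}
Constraint 3 (X < V) on D(X)={3,4,5,6,7} D(V)={3,6}: X {3,4,5,6,7}->{3,4,5}; V {3,6}->{6}
So after all 3 constraints: D(X) = {3,4,5}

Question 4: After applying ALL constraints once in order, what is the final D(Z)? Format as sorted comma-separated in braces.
Constraint 1 (Z != X) on D(Z)={3,4,5,6,7} D(X)={3,4,5,6,7}: no change
Constraint 2 (V < Y) on D(V)={3,6,7} D(Y)={3,6,7}: V {3,6,7}->{3,6}; Y {3,6,7}->{6,7}
Constraint 3 (X < V) on D(X)={3,4,5,6,7} D(V)={3,6}: X {3,4,5,6,7}->{3,4,5}; V {3,6}->{6}
So after all 3 constraints: D(Z) = {3,4,5,6,7}

Answer: {3,4,5,6,7}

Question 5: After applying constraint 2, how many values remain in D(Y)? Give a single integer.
Answer: 2

Derivation:
Constraint 1 (Z != X) on D(Z)={3,4,5,6,7} D(X)={3,4,5,6,7}: no change
Constraint 2 (V < Y) on D(V)={3,6,7} D(Y)={3,6,7}: V {3,6,7}->{3,6}; Y {3,6,7}->{6,7}
So after constraint 2: D(Y)={6,7}, size = 2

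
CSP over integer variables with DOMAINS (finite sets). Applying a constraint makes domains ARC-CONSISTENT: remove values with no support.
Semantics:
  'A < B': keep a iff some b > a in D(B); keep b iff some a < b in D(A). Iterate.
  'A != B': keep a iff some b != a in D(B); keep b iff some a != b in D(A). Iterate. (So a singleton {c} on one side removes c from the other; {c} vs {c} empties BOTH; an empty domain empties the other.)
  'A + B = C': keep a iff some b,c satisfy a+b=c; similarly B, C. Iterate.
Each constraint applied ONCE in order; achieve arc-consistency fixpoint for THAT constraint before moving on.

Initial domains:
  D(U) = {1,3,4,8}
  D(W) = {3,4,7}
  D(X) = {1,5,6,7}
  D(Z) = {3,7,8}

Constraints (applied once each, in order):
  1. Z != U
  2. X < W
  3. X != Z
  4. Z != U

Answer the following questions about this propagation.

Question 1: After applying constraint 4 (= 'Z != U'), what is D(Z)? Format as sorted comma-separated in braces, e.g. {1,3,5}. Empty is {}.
Answer: {3,7,8}

Derivation:
Constraint 1 (Z != U) on D(Z)={3,7,8} D(U)={1,3,4,8}: no change
Constraint 2 (X < W) on D(X)={1,5,6,7} D(W)={3,4,7}: X {1,5,6,7}->{1,5,6}
Constraint 3 (X != Z) on D(X)={1,5,6} D(Z)={3,7,8}: no change
Constraint 4 (Z != U) on D(Z)={3,7,8} D(U)={1,3,4,8}: no change
So after constraint 4: D(Z) = {3,7,8}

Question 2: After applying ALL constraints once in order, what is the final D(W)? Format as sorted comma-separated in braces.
Answer: {3,4,7}

Derivation:
Constraint 1 (Z != U) on D(Z)={3,7,8} D(U)={1,3,4,8}: no change
Constraint 2 (X < W) on D(X)={1,5,6,7} D(W)={3,4,7}: X {1,5,6,7}->{1,5,6}
Constraint 3 (X != Z) on D(X)={1,5,6} D(Z)={3,7,8}: no change
Constraint 4 (Z != U) on D(Z)={3,7,8} D(U)={1,3,4,8}: no change
So after all 4 constraints: D(W) = {3,4,7}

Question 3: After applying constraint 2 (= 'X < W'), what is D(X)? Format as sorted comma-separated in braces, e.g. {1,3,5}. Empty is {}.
Constraint 1 (Z != U) on D(Z)={3,7,8} D(U)={1,3,4,8}: no change
Constraint 2 (X < W) on D(X)={1,5,6,7} D(W)={3,4,7}: X {1,5,6,7}->{1,5,6}
So after constraint 2: D(X) = {1,5,6}

Answer: {1,5,6}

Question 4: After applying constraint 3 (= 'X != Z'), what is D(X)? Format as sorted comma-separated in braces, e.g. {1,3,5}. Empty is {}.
Constraint 1 (Z != U) on D(Z)={3,7,8} D(U)={1,3,4,8}: no change
Constraint 2 (X < W) on D(X)={1,5,6,7} D(W)={3,4,7}: X {1,5,6,7}->{1,5,6}
Constraint 3 (X != Z) on D(X)={1,5,6} D(Z)={3,7,8}: no change
So after constraint 3: D(X) = {1,5,6}

Answer: {1,5,6}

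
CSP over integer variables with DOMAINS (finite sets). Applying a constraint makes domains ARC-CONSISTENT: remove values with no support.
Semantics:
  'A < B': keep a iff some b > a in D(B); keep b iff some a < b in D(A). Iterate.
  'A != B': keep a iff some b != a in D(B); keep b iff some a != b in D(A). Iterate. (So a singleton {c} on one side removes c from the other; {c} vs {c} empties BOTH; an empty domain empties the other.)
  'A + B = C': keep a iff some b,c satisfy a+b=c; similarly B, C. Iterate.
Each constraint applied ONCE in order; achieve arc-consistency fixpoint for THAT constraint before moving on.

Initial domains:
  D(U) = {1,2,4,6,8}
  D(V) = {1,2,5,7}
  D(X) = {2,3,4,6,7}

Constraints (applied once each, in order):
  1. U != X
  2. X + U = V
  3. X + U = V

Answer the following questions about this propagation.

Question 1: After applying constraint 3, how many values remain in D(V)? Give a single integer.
Constraint 1 (U != X) on D(U)={1,2,4,6,8} D(X)={2,3,4,6,7}: no change
Constraint 2 (X + U = V) on D(X)={2,3,4,6,7} D(U)={1,2,4,6,8} D(V)={1,2,5,7}: X {2,3,4,6,7}->{3,4,6}; U {1,2,4,6,8}->{1,2,4}; V {1,2,5,7}->{5,7}
Constraint 3 (X + U = V) on D(X)={3,4,6} D(U)={1,2,4} D(V)={5,7}: no change
So after constraint 3: D(V)={5,7}, size = 2

Answer: 2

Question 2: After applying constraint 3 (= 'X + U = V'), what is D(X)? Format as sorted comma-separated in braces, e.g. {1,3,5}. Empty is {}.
Answer: {3,4,6}

Derivation:
Constraint 1 (U != X) on D(U)={1,2,4,6,8} D(X)={2,3,4,6,7}: no change
Constraint 2 (X + U = V) on D(X)={2,3,4,6,7} D(U)={1,2,4,6,8} D(V)={1,2,5,7}: X {2,3,4,6,7}->{3,4,6}; U {1,2,4,6,8}->{1,2,4}; V {1,2,5,7}->{5,7}
Constraint 3 (X + U = V) on D(X)={3,4,6} D(U)={1,2,4} D(V)={5,7}: no change
So after constraint 3: D(X) = {3,4,6}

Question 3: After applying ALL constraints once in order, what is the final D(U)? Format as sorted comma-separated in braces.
Constraint 1 (U != X) on D(U)={1,2,4,6,8} D(X)={2,3,4,6,7}: no change
Constraint 2 (X + U = V) on D(X)={2,3,4,6,7} D(U)={1,2,4,6,8} D(V)={1,2,5,7}: X {2,3,4,6,7}->{3,4,6}; U {1,2,4,6,8}->{1,2,4}; V {1,2,5,7}->{5,7}
Constraint 3 (X + U = V) on D(X)={3,4,6} D(U)={1,2,4} D(V)={5,7}: no change
So after all 3 constraints: D(U) = {1,2,4}

Answer: {1,2,4}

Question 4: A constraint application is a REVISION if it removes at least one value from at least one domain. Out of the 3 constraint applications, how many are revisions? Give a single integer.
Answer: 1

Derivation:
Constraint 1 (U != X) on D(U)={1,2,4,6,8} D(X)={2,3,4,6,7}: no change => not a revision
Constraint 2 (X + U = V) on D(X)={2,3,4,6,7} D(U)={1,2,4,6,8} D(V)={1,2,5,7}: X {2,3,4,6,7}->{3,4,6}; U {1,2,4,6,8}->{1,2,4}; V {1,2,5,7}->{5,7} => REVISION
Constraint 3 (X + U = V) on D(X)={3,4,6} D(U)={1,2,4} D(V)={5,7}: no change => not a revision
Total revisions = 1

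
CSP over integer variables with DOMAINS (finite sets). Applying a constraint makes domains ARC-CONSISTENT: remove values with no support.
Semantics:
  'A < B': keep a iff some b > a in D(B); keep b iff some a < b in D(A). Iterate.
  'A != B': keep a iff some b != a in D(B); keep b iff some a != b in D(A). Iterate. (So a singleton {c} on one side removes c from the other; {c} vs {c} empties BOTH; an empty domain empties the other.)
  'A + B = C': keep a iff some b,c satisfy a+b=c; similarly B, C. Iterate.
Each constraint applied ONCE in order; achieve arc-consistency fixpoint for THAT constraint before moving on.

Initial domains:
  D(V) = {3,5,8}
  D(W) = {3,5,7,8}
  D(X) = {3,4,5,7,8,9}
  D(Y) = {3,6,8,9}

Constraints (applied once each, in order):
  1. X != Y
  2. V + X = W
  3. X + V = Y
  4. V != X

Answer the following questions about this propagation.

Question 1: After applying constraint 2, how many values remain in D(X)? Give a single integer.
Answer: 3

Derivation:
Constraint 1 (X != Y) on D(X)={3,4,5,7,8,9} D(Y)={3,6,8,9}: no change
Constraint 2 (V + X = W) on D(V)={3,5,8} D(X)={3,4,5,7,8,9} D(W)={3,5,7,8}: V {3,5,8}->{3,5}; X {3,4,5,7,8,9}->{3,4,5}; W {3,5,7,8}->{7,8}
So after constraint 2: D(X)={3,4,5}, size = 3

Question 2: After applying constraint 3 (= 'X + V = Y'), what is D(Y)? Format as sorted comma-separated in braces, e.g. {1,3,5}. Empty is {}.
Constraint 1 (X != Y) on D(X)={3,4,5,7,8,9} D(Y)={3,6,8,9}: no change
Constraint 2 (V + X = W) on D(V)={3,5,8} D(X)={3,4,5,7,8,9} D(W)={3,5,7,8}: V {3,5,8}->{3,5}; X {3,4,5,7,8,9}->{3,4,5}; W {3,5,7,8}->{7,8}
Constraint 3 (X + V = Y) on D(X)={3,4,5} D(V)={3,5} D(Y)={3,6,8,9}: Y {3,6,8,9}->{6,8,9}
So after constraint 3: D(Y) = {6,8,9}

Answer: {6,8,9}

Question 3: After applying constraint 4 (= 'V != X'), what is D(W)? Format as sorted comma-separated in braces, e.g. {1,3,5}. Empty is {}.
Constraint 1 (X != Y) on D(X)={3,4,5,7,8,9} D(Y)={3,6,8,9}: no change
Constraint 2 (V + X = W) on D(V)={3,5,8} D(X)={3,4,5,7,8,9} D(W)={3,5,7,8}: V {3,5,8}->{3,5}; X {3,4,5,7,8,9}->{3,4,5}; W {3,5,7,8}->{7,8}
Constraint 3 (X + V = Y) on D(X)={3,4,5} D(V)={3,5} D(Y)={3,6,8,9}: Y {3,6,8,9}->{6,8,9}
Constraint 4 (V != X) on D(V)={3,5} D(X)={3,4,5}: no change
So after constraint 4: D(W) = {7,8}

Answer: {7,8}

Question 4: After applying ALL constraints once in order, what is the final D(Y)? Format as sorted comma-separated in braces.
Constraint 1 (X != Y) on D(X)={3,4,5,7,8,9} D(Y)={3,6,8,9}: no change
Constraint 2 (V + X = W) on D(V)={3,5,8} D(X)={3,4,5,7,8,9} D(W)={3,5,7,8}: V {3,5,8}->{3,5}; X {3,4,5,7,8,9}->{3,4,5}; W {3,5,7,8}->{7,8}
Constraint 3 (X + V = Y) on D(X)={3,4,5} D(V)={3,5} D(Y)={3,6,8,9}: Y {3,6,8,9}->{6,8,9}
Constraint 4 (V != X) on D(V)={3,5} D(X)={3,4,5}: no change
So after all 4 constraints: D(Y) = {6,8,9}

Answer: {6,8,9}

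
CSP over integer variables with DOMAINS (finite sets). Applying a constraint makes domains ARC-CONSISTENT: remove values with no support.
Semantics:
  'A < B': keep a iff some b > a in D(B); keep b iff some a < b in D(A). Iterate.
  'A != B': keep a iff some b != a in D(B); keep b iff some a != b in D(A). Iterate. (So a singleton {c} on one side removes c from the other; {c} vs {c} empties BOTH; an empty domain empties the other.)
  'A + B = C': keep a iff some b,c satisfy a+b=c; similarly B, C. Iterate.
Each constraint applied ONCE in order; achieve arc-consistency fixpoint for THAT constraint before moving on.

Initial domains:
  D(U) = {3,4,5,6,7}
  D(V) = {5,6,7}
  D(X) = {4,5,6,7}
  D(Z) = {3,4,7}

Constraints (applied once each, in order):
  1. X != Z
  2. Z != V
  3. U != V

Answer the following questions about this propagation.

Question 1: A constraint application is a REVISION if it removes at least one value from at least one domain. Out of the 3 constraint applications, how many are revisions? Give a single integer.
Answer: 0

Derivation:
Constraint 1 (X != Z) on D(X)={4,5,6,7} D(Z)={3,4,7}: no change => not a revision
Constraint 2 (Z != V) on D(Z)={3,4,7} D(V)={5,6,7}: no change => not a revision
Constraint 3 (U != V) on D(U)={3,4,5,6,7} D(V)={5,6,7}: no change => not a revision
Total revisions = 0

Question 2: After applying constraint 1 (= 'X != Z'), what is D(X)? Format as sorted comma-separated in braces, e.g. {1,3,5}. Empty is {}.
Constraint 1 (X != Z) on D(X)={4,5,6,7} D(Z)={3,4,7}: no change
So after constraint 1: D(X) = {4,5,6,7}

Answer: {4,5,6,7}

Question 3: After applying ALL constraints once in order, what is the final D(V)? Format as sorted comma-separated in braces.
Constraint 1 (X != Z) on D(X)={4,5,6,7} D(Z)={3,4,7}: no change
Constraint 2 (Z != V) on D(Z)={3,4,7} D(V)={5,6,7}: no change
Constraint 3 (U != V) on D(U)={3,4,5,6,7} D(V)={5,6,7}: no change
So after all 3 constraints: D(V) = {5,6,7}

Answer: {5,6,7}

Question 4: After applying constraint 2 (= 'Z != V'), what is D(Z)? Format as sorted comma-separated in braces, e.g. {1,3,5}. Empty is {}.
Answer: {3,4,7}

Derivation:
Constraint 1 (X != Z) on D(X)={4,5,6,7} D(Z)={3,4,7}: no change
Constraint 2 (Z != V) on D(Z)={3,4,7} D(V)={5,6,7}: no change
So after constraint 2: D(Z) = {3,4,7}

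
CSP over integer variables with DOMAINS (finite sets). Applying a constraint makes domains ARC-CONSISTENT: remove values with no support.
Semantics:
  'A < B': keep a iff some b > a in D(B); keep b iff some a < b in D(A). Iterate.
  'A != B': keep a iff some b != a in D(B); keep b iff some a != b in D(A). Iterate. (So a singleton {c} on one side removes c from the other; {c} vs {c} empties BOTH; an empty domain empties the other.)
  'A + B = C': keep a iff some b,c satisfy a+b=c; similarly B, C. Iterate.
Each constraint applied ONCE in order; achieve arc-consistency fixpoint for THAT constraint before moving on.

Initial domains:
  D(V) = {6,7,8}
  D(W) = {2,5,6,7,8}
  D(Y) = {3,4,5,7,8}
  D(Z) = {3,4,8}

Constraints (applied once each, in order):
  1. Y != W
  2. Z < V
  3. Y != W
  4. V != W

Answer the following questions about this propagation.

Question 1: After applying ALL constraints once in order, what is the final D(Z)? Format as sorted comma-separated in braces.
Answer: {3,4}

Derivation:
Constraint 1 (Y != W) on D(Y)={3,4,5,7,8} D(W)={2,5,6,7,8}: no change
Constraint 2 (Z < V) on D(Z)={3,4,8} D(V)={6,7,8}: Z {3,4,8}->{3,4}
Constraint 3 (Y != W) on D(Y)={3,4,5,7,8} D(W)={2,5,6,7,8}: no change
Constraint 4 (V != W) on D(V)={6,7,8} D(W)={2,5,6,7,8}: no change
So after all 4 constraints: D(Z) = {3,4}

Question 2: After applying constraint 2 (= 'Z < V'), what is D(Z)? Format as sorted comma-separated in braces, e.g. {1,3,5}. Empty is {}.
Constraint 1 (Y != W) on D(Y)={3,4,5,7,8} D(W)={2,5,6,7,8}: no change
Constraint 2 (Z < V) on D(Z)={3,4,8} D(V)={6,7,8}: Z {3,4,8}->{3,4}
So after constraint 2: D(Z) = {3,4}

Answer: {3,4}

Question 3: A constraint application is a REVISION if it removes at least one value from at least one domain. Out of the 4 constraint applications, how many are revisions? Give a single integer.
Constraint 1 (Y != W) on D(Y)={3,4,5,7,8} D(W)={2,5,6,7,8}: no change => not a revision
Constraint 2 (Z < V) on D(Z)={3,4,8} D(V)={6,7,8}: Z {3,4,8}->{3,4} => REVISION
Constraint 3 (Y != W) on D(Y)={3,4,5,7,8} D(W)={2,5,6,7,8}: no change => not a revision
Constraint 4 (V != W) on D(V)={6,7,8} D(W)={2,5,6,7,8}: no change => not a revision
Total revisions = 1

Answer: 1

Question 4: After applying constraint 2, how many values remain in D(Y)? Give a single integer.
Answer: 5

Derivation:
Constraint 1 (Y != W) on D(Y)={3,4,5,7,8} D(W)={2,5,6,7,8}: no change
Constraint 2 (Z < V) on D(Z)={3,4,8} D(V)={6,7,8}: Z {3,4,8}->{3,4}
So after constraint 2: D(Y)={3,4,5,7,8}, size = 5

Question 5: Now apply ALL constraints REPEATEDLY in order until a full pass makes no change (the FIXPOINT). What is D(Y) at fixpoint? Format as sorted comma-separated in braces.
pass 0 (initial): D(Y)={3,4,5,7,8}
pass 1: Z {3,4,8}->{3,4}
pass 2: no change
Fixpoint after 2 passes: D(Y) = {3,4,5,7,8}

Answer: {3,4,5,7,8}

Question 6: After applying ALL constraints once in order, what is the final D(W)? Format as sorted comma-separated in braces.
Answer: {2,5,6,7,8}

Derivation:
Constraint 1 (Y != W) on D(Y)={3,4,5,7,8} D(W)={2,5,6,7,8}: no change
Constraint 2 (Z < V) on D(Z)={3,4,8} D(V)={6,7,8}: Z {3,4,8}->{3,4}
Constraint 3 (Y != W) on D(Y)={3,4,5,7,8} D(W)={2,5,6,7,8}: no change
Constraint 4 (V != W) on D(V)={6,7,8} D(W)={2,5,6,7,8}: no change
So after all 4 constraints: D(W) = {2,5,6,7,8}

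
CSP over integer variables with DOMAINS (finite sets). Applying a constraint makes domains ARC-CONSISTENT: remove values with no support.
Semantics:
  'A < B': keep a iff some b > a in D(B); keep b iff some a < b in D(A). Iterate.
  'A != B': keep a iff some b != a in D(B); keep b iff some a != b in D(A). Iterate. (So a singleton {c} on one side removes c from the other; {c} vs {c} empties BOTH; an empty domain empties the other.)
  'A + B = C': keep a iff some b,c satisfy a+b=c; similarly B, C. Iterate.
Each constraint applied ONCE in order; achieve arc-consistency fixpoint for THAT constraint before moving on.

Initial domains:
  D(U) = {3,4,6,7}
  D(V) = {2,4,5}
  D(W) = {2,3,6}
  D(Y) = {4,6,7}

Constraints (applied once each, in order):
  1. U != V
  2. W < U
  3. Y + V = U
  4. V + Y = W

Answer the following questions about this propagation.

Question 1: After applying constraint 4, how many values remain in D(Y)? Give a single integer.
Answer: 1

Derivation:
Constraint 1 (U != V) on D(U)={3,4,6,7} D(V)={2,4,5}: no change
Constraint 2 (W < U) on D(W)={2,3,6} D(U)={3,4,6,7}: no change
Constraint 3 (Y + V = U) on D(Y)={4,6,7} D(V)={2,4,5} D(U)={3,4,6,7}: Y {4,6,7}->{4}; V {2,4,5}->{2}; U {3,4,6,7}->{6}
Constraint 4 (V + Y = W) on D(V)={2} D(Y)={4} D(W)={2,3,6}: W {2,3,6}->{6}
So after constraint 4: D(Y)={4}, size = 1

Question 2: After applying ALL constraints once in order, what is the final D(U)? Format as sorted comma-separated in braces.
Constraint 1 (U != V) on D(U)={3,4,6,7} D(V)={2,4,5}: no change
Constraint 2 (W < U) on D(W)={2,3,6} D(U)={3,4,6,7}: no change
Constraint 3 (Y + V = U) on D(Y)={4,6,7} D(V)={2,4,5} D(U)={3,4,6,7}: Y {4,6,7}->{4}; V {2,4,5}->{2}; U {3,4,6,7}->{6}
Constraint 4 (V + Y = W) on D(V)={2} D(Y)={4} D(W)={2,3,6}: W {2,3,6}->{6}
So after all 4 constraints: D(U) = {6}

Answer: {6}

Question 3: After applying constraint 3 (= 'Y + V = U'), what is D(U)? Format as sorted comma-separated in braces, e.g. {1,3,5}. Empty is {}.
Answer: {6}

Derivation:
Constraint 1 (U != V) on D(U)={3,4,6,7} D(V)={2,4,5}: no change
Constraint 2 (W < U) on D(W)={2,3,6} D(U)={3,4,6,7}: no change
Constraint 3 (Y + V = U) on D(Y)={4,6,7} D(V)={2,4,5} D(U)={3,4,6,7}: Y {4,6,7}->{4}; V {2,4,5}->{2}; U {3,4,6,7}->{6}
So after constraint 3: D(U) = {6}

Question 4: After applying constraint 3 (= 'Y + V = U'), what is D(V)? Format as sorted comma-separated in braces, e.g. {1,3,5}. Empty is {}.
Constraint 1 (U != V) on D(U)={3,4,6,7} D(V)={2,4,5}: no change
Constraint 2 (W < U) on D(W)={2,3,6} D(U)={3,4,6,7}: no change
Constraint 3 (Y + V = U) on D(Y)={4,6,7} D(V)={2,4,5} D(U)={3,4,6,7}: Y {4,6,7}->{4}; V {2,4,5}->{2}; U {3,4,6,7}->{6}
So after constraint 3: D(V) = {2}

Answer: {2}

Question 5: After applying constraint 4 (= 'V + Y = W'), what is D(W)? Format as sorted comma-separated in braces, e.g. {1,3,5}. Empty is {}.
Answer: {6}

Derivation:
Constraint 1 (U != V) on D(U)={3,4,6,7} D(V)={2,4,5}: no change
Constraint 2 (W < U) on D(W)={2,3,6} D(U)={3,4,6,7}: no change
Constraint 3 (Y + V = U) on D(Y)={4,6,7} D(V)={2,4,5} D(U)={3,4,6,7}: Y {4,6,7}->{4}; V {2,4,5}->{2}; U {3,4,6,7}->{6}
Constraint 4 (V + Y = W) on D(V)={2} D(Y)={4} D(W)={2,3,6}: W {2,3,6}->{6}
So after constraint 4: D(W) = {6}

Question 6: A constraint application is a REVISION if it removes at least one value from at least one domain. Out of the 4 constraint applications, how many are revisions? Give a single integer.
Constraint 1 (U != V) on D(U)={3,4,6,7} D(V)={2,4,5}: no change => not a revision
Constraint 2 (W < U) on D(W)={2,3,6} D(U)={3,4,6,7}: no change => not a revision
Constraint 3 (Y + V = U) on D(Y)={4,6,7} D(V)={2,4,5} D(U)={3,4,6,7}: Y {4,6,7}->{4}; V {2,4,5}->{2}; U {3,4,6,7}->{6} => REVISION
Constraint 4 (V + Y = W) on D(V)={2} D(Y)={4} D(W)={2,3,6}: W {2,3,6}->{6} => REVISION
Total revisions = 2

Answer: 2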